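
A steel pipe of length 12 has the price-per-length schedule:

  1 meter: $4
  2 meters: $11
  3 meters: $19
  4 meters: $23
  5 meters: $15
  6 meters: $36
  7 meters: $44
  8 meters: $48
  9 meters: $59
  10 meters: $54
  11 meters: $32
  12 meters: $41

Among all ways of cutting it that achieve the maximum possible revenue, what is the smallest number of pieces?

Let r[k] be the best obtainable value from length k. For each k, try every first piece i and keep the best of price[i] + r[k−i].
r[1] = 4
r[2] = max(4+4, 11+0) = 11
r[3] = max(4+11, 11+4, 19+0) = 19
r[4] = max(4+19, 11+11, 19+4, 23+0) = 23
r[5] = max(4+23, 11+19, 19+11, 23+4, 15+0) = 30
r[6] = max(4+30, 11+23, 19+19, 23+11, 15+4, 36+0) = 38
r[7] = max(4+38, 11+30, 19+23, …, 36+4, 44+0) = 44
r[8] = max(4+44, 11+38, 19+30, …, 44+4, 48+0) = 49
r[9] = max(4+49, 11+44, 19+38, …, 48+4, 59+0) = 59
r[10] = max(4+59, 11+49, 19+44, …, 59+4, 54+0) = 63
r[11] = max(4+63, 11+59, 19+49, …, 54+4, 32+0) = 70
r[12] = max(4+70, 11+63, 19+59, …, 32+4, 41+0) = 78
Maximum revenue is $78.
Now minimize piece count subject to staying optimal: for each k, pieces[k] = 1 + min over i with p[i]+r[k−i]=r[k] of pieces[k−i].
pieces[9] = 1
pieces[10] = 2
pieces[11] = 2
pieces[12] = 2

2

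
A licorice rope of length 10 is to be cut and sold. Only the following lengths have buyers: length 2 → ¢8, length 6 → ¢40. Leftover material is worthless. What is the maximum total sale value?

56

Let f[k] be the best obtainable value from length k. For each k, try every first piece i and keep the best of price[i] + f[k−i].
f[1] = 0
f[2] = 8
f[3] = 8
f[4] = 16  (first piece 2, then f[2]=8)
f[5] = 16
f[6] = 40
f[7] = 40
f[8] = 48  (first piece 2, then f[6]=40)
f[9] = 48
f[10] = 56  (first piece 2, then f[8]=48)
One optimal cutting: 6 + 2 + 2 → ¢56.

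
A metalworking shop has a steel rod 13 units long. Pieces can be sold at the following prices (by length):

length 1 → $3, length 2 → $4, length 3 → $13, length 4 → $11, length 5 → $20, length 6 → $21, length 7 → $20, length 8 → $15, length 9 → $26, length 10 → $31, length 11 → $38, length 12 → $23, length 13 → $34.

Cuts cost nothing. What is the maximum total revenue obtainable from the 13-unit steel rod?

55

Let R[k] be the best obtainable value from length k. For each k, try every first piece i and keep the best of price[i] + R[k−i].
R[1] = 3
R[2] = 6  (first piece 1, then R[1]=3)
R[3] = 13
R[4] = 16  (first piece 1, then R[3]=13)
R[5] = 20
R[6] = 26  (first piece 3, then R[3]=13)
R[7] = 29  (first piece 1, then R[6]=26)
R[8] = 33  (first piece 3, then R[5]=20)
R[9] = 39  (first piece 3, then R[6]=26)
R[10] = 42  (first piece 1, then R[9]=39)
R[11] = 46  (first piece 3, then R[8]=33)
R[12] = 52  (first piece 3, then R[9]=39)
R[13] = 55  (first piece 1, then R[12]=52)
One optimal cutting: 3 + 3 + 3 + 3 + 1 → $13 + $13 + $13 + $13 + $3 = $55.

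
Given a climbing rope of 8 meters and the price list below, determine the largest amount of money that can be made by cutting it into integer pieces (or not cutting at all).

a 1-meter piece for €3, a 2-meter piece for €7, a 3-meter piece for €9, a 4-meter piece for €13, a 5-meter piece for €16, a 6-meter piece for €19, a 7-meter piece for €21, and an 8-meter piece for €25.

28

Consider every possible first cut. R[k] is the best of p[i]+R[k−i] over all sellable i≤k.
R[1] = 3
R[2] = 7
R[3] = 10  (first piece 1, then R[2]=7)
R[4] = 14  (first piece 2, then R[2]=7)
R[5] = 17  (first piece 1, then R[4]=14)
R[6] = 21  (first piece 2, then R[4]=14)
R[7] = 24  (first piece 1, then R[6]=21)
R[8] = 28  (first piece 2, then R[6]=21)
One optimal cutting: 2 + 2 + 2 + 2 → €7 + €7 + €7 + €7 = €28.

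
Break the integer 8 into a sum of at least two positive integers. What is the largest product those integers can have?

Fill f[k] for k=2..8: at each k try every first piece i and multiply by the better of (k−i) uncut or f[k−i].
f[2] = 1*max(1,0) = 1*1 = 1
f[3] = max(1*2, 2*1) = 2
f[4] = max(1*3, 2*2, 3*1) = 4
f[5] = max(1*4, 2*3, 3*2, 4*1) = 6
f[6] = max(1*6, 2*4, 3*3, 4*2, 5*1) = 9
f[7] = max(1*9, 2*6, 3*4, 4*3, 5*2, 6*1) = 12
f[8] = max(1*12, 2*9, 3*6, …, 6*2, 7*1) = 18
One optimal split: 3 + 3 + 2; product 3*3*2 = 18.

18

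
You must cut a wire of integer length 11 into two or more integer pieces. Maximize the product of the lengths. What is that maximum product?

54

Let f[k] be the best product for length k (with at least one cut). For each first piece i, the rest contributes max(k−i, f[k−i]).
f[2] = 1*max(1,0) = 1*1 = 1
f[3] = 1*max(2,1) = 1*2 = 2
f[4] = 2*max(2,1) = 2*2 = 4
f[5] = 2*max(3,2) = 2*3 = 6
f[6] = 3*max(3,2) = 3*3 = 9
f[7] = 2*max(5,6) = 2*6 = 12
f[8] = 2*max(6,9) = 2*9 = 18
f[9] = 3*max(6,9) = 3*9 = 27
f[10] = 2*max(8,18) = 2*18 = 36
f[11] = 2*max(9,27) = 2*27 = 54
One optimal split: 3 + 3 + 3 + 2; product 3*3*3*2 = 54.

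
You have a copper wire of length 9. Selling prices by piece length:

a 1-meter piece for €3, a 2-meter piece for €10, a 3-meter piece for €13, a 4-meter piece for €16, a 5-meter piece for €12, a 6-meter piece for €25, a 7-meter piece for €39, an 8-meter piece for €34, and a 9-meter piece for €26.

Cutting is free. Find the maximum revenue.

49

Let R[k] be the best obtainable value from length k. For each k, try every first piece i and keep the best of price[i] + R[k−i].
R[1] = 3
R[2] = 10
R[3] = 13  (first piece 1, then R[2]=10)
R[4] = 20  (first piece 2, then R[2]=10)
R[5] = 23  (first piece 1, then R[4]=20)
R[6] = 30  (first piece 2, then R[4]=20)
R[7] = 39
R[8] = 42  (first piece 1, then R[7]=39)
R[9] = 49  (first piece 2, then R[7]=39)
One optimal cutting: 7 + 2 → €39 + €10 = €49.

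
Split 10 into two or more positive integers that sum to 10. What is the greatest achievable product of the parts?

Let P[k] be the best product for length k (with at least one cut). For each first piece i, the rest contributes max(k−i, P[k−i]).
Small cases: P[2]=1, P[3]=2, P[4]=4, P[5]=6.
P[6] = 3·max(3,2) = 3·3 = 9
P[7] = 2·max(5,6) = 2·6 = 12
P[8] = 2·max(6,9) = 2·9 = 18
P[9] = 3·max(6,9) = 3·9 = 27
P[10] = 2·max(8,18) = 2·18 = 36
One optimal split: 3 + 3 + 2 + 2; product 3·3·2·2 = 36.

36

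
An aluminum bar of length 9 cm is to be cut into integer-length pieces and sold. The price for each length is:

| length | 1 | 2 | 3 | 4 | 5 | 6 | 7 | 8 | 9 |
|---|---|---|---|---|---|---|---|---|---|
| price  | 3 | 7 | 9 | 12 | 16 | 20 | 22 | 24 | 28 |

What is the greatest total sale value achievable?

31

Build R[k] bottom-up: R[k] = max over allowed piece i of (p[i] + R[k−i]).
R[1] = 3
R[2] = 7
R[3] = 10  (first piece 1, then R[2]=7)
R[4] = 14  (first piece 2, then R[2]=7)
R[5] = 17  (first piece 1, then R[4]=14)
R[6] = 21  (first piece 2, then R[4]=14)
R[7] = 24  (first piece 1, then R[6]=21)
R[8] = 28  (first piece 2, then R[6]=21)
R[9] = 31  (first piece 1, then R[8]=28)
One optimal cutting: 2 + 2 + 2 + 2 + 1 → $7 + $7 + $7 + $7 + $3 = $31.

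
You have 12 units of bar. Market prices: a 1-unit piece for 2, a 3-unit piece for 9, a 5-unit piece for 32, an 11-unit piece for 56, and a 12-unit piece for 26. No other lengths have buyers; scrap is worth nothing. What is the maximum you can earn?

Build r[k] bottom-up: r[k] = max over allowed piece i of (p[i] + r[k−i]).
r[1] = 2
r[2] = 4  (first piece 1, then r[1]=2)
r[3] = max(2+4, 9+0) = 9
r[4] = max(2+9, 9+2) = 11
r[5] = max(2+11, 9+4, 32+0) = 32
r[6] = max(2+32, 9+9, 32+2) = 34
r[7] = max(2+34, 9+11, 32+4) = 36
r[8] = max(2+36, 9+32, 32+9) = 41
r[9] = max(2+41, 9+34, 32+11) = 43
r[10] = max(2+43, 9+36, 32+32) = 64
r[11] = max(2+64, 9+41, 32+34, 56+0) = 66
r[12] = max(2+66, 9+43, 32+36, 56+2, 26+0) = 68
One optimal cutting: 5 + 5 + 1 + 1 → 68.

68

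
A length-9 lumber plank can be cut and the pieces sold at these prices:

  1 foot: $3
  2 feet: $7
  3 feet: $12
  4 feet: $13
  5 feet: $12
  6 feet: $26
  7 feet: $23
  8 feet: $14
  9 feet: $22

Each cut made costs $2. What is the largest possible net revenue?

Consider every possible first cut. v[k] is the best of p[i]+v[k−i] over all sellable i≤k, charging 2 whenever i<k.
v[1] = 3
v[2] = 7
v[3] = 12
v[4] = 13  (first piece 1, then v[3]=12)
v[5] = 17  (first piece 2, then v[3]=12)
v[6] = 26
v[7] = 27  (first piece 1, then v[6]=26)
v[8] = 31  (first piece 2, then v[6]=26)
v[9] = 36  (first piece 3, then v[6]=26)
One optimal plan: pieces 6 + 3 (1 cut) → $38 − $2 = $36.

36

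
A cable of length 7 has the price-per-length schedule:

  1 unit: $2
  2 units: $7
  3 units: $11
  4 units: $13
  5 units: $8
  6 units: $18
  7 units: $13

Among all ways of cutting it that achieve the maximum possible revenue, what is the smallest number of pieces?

3

Let r[k] be the best obtainable value from length k. For each k, try every first piece i and keep the best of price[i] + r[k−i].
r[1] = 2
r[2] = max(2+2, 7+0) = 7
r[3] = max(2+7, 7+2, 11+0) = 11
r[4] = max(2+11, 7+7, 11+2, 13+0) = 14
r[5] = max(2+14, 7+11, 11+7, 13+2, 8+0) = 18
r[6] = max(2+18, 7+14, 11+11, 13+7, 8+2, 18+0) = 22
r[7] = max(2+22, 7+18, 11+14, …, 18+2, 13+0) = 25
Maximum revenue is $25.
Now minimize piece count subject to staying optimal: for each k, pieces[k] = 1 + min over i with p[i]+r[k−i]=r[k] of pieces[k−i].
pieces[4] = 2
pieces[5] = 2
pieces[6] = 2
pieces[7] = 3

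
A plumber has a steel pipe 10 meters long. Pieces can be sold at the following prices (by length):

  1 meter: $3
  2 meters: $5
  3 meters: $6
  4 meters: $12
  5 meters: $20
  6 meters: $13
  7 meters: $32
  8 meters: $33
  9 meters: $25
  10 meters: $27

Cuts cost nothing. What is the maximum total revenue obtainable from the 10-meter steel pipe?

41

Let r[k] be the best obtainable value from length k. For each k, try every first piece i and keep the best of price[i] + r[k−i].
r[1] = 3
r[2] = 6  (first piece 1, then r[1]=3)
r[3] = 9  (first piece 1, then r[2]=6)
r[4] = 12  (first piece 1, then r[3]=9)
r[5] = 20
r[6] = 23  (first piece 1, then r[5]=20)
r[7] = 32
r[8] = 35  (first piece 1, then r[7]=32)
r[9] = 38  (first piece 1, then r[8]=35)
r[10] = 41  (first piece 1, then r[9]=38)
One optimal cutting: 7 + 1 + 1 + 1 → $32 + $3 + $3 + $3 = $41.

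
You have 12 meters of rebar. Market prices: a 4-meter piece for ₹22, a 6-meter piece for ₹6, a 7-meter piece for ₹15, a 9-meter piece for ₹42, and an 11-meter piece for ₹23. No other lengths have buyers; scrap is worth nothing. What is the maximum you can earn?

Consider every possible first cut. r[k] is the best of p[i]+r[k−i] over all sellable i≤k.
r[1] = 0
r[2] = 0
r[3] = 0
r[4] = 22
r[5] = 22
r[6] = max(22+0, 6+0) = 22
r[7] = max(22+0, 6+0, 15+0) = 22
r[8] = max(22+22, 6+0, 15+0) = 44
r[9] = max(22+22, 6+0, 15+0, 42+0) = 44
r[10] = max(22+22, 6+22, 15+0, 42+0) = 44
r[11] = max(22+22, 6+22, 15+22, 42+0, 23+0) = 44
r[12] = max(22+44, 6+22, 15+22, 42+0, 23+0) = 66
One optimal cutting: 4 + 4 + 4 → ₹66.

66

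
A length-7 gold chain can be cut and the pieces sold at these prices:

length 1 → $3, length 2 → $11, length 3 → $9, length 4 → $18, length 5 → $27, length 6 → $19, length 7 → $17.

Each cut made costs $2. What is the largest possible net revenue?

36

Consider every possible first cut. net[k] is the best of p[i]+net[k−i] over all sellable i≤k, charging 2 whenever i<k.
net[1] = 3
net[2] = 11
net[3] = 12  (first piece 1, then net[2]=11)
net[4] = 20  (first piece 2, then net[2]=11)
net[5] = 27
net[6] = 29  (first piece 2, then net[4]=20)
net[7] = 36  (first piece 2, then net[5]=27)
One optimal plan: pieces 5 + 2 (1 cut) → $38 − $2 = $36.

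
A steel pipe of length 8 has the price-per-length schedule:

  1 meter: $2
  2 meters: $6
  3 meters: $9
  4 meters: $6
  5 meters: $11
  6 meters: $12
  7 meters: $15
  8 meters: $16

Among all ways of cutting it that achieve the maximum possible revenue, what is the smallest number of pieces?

3

Consider every possible first cut. r[k] is the best of p[i]+r[k−i] over all sellable i≤k.
r[1] = 2
r[2] = max(2+2, 6+0) = 6
r[3] = max(2+6, 6+2, 9+0) = 9
r[4] = max(2+9, 6+6, 9+2, 6+0) = 12
r[5] = max(2+12, 6+9, 9+6, 6+2, 11+0) = 15
r[6] = max(2+15, 6+12, 9+9, 6+6, 11+2, 12+0) = 18
r[7] = max(2+18, 6+15, 9+12, …, 12+2, 15+0) = 21
r[8] = max(2+21, 6+18, 9+15, …, 15+2, 16+0) = 24
Maximum revenue is $24.
Now minimize piece count subject to staying optimal: for each k, pieces[k] = 1 + min over i with p[i]+r[k−i]=r[k] of pieces[k−i].
pieces[5] = 2
pieces[6] = 2
pieces[7] = 3
pieces[8] = 3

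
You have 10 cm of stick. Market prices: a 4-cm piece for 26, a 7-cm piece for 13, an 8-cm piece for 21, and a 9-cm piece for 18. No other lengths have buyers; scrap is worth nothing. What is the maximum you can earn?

Let f[k] be the best obtainable value from length k. For each k, try every first piece i and keep the best of price[i] + f[k−i].
f[1] = 0
f[2] = 0
f[3] = 0
f[4] = 26
f[5] = 26
f[6] = 26
f[7] = max(26+0, 13+0) = 26
f[8] = max(26+26, 13+0, 21+0) = 52
f[9] = max(26+26, 13+0, 21+0, 18+0) = 52
f[10] = max(26+26, 13+0, 21+0, 18+0) = 52
One optimal cutting: pieces 4 + 4 with 2 cm of scrap → 52.

52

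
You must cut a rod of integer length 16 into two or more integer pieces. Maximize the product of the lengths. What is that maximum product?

Fill m[k] for k=2..16: at each k try every first piece i and multiply by the better of (k−i) uncut or m[k−i].
Small cases: m[2]=1, m[3]=2, m[4]=4, m[5]=6, m[6]=9, m[7]=12, m[8]=18, m[9]=27, m[10]=36.
m[11] = 2*max(9,27) = 2*27 = 54
m[12] = 3*max(9,27) = 3*27 = 81
m[13] = 2*max(11,54) = 2*54 = 108
m[14] = 2*max(12,81) = 2*81 = 162
m[15] = 3*max(12,81) = 3*81 = 243
m[16] = 2*max(14,162) = 2*162 = 324
One optimal split: 3 + 3 + 3 + 3 + 2 + 2; product 3*3*3*3*2*2 = 324.

324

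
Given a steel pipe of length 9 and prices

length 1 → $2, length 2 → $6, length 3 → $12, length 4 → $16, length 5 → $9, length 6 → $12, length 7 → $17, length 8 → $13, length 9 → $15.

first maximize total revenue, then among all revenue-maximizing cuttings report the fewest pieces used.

3

Build r[k] bottom-up: r[k] = max over allowed piece i of (p[i] + r[k−i]).
r[1] = 2
r[2] = max(2+2, 6+0) = 6
r[3] = max(2+6, 6+2, 12+0) = 12
r[4] = max(2+12, 6+6, 12+2, 16+0) = 16
r[5] = max(2+16, 6+12, 12+6, 16+2, 9+0) = 18
r[6] = max(2+18, 6+16, 12+12, 16+6, 9+2, 12+0) = 24
r[7] = max(2+24, 6+18, 12+16, …, 12+2, 17+0) = 28
r[8] = max(2+28, 6+24, 12+18, …, 17+2, 13+0) = 32
r[9] = max(2+32, 6+28, 12+24, …, 13+2, 15+0) = 36
Maximum revenue is $36.
Now minimize piece count subject to staying optimal: for each k, pieces[k] = 1 + min over i with p[i]+r[k−i]=r[k] of pieces[k−i].
pieces[6] = 2
pieces[7] = 2
pieces[8] = 2
pieces[9] = 3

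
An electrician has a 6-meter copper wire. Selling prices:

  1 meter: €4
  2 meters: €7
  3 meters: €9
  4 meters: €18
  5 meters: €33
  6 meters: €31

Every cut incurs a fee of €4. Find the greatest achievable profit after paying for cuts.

33

Consider every possible first cut. net[k] is the best of p[i]+net[k−i] over all sellable i≤k, charging 4 whenever i<k.
net[1] = 4
net[2] = 7
net[3] = 9
net[4] = 18
net[5] = 33
net[6] = 33  (first piece 1, then net[5]=33)
One optimal plan: pieces 5 + 1 (1 cut) → €37 − €4 = €33.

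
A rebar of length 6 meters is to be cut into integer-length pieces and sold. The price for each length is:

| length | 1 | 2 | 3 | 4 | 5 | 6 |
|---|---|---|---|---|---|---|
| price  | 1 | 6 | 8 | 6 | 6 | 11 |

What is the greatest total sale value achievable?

18

Consider every possible first cut. best[k] is the best of p[i]+best[k−i] over all sellable i≤k.
best[1] = 1
best[2] = max(1+1, 6+0) = 6
best[3] = max(1+6, 6+1, 8+0) = 8
best[4] = max(1+8, 6+6, 8+1, 6+0) = 12
best[5] = max(1+12, 6+8, 8+6, 6+1, 6+0) = 14
best[6] = max(1+14, 6+12, 8+8, 6+6, 6+1, 11+0) = 18
One optimal cutting: 2 + 2 + 2 → ₹6 + ₹6 + ₹6 = ₹18.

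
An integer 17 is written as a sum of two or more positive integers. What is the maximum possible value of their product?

Define f[k] = max over 1≤i<k of i · max(k−i, f[k−i]); the inner max lets the remainder stay uncut if that's better.
Small cases: f[2]=1, f[3]=2, f[4]=4, f[5]=6, f[6]=9, f[7]=12, f[8]=18, f[9]=27, f[10]=36, f[11]=54.
f[12] = max(1*54, 2*36, 3*27, …, 10*2, 11*1) = 81
f[13] = max(1*81, 2*54, 3*36, …, 11*2, 12*1) = 108
f[14] = max(1*108, 2*81, 3*54, …, 12*2, 13*1) = 162
f[15] = max(1*162, 2*108, 3*81, …, 13*2, 14*1) = 243
f[16] = max(1*243, 2*162, 3*108, …, 14*2, 15*1) = 324
f[17] = max(1*324, 2*243, 3*162, …, 15*2, 16*1) = 486
One optimal split: 3 + 3 + 3 + 3 + 3 + 2; product 3*3*3*3*3*2 = 486.

486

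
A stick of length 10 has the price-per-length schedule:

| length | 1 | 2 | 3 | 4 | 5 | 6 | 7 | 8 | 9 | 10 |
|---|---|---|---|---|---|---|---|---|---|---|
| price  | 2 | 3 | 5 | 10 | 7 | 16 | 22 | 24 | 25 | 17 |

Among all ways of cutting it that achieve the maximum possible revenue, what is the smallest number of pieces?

3

Build r[k] bottom-up: r[k] = max over allowed piece i of (p[i] + r[k−i]).
r[1] = 2
r[2] = max(2+2, 3+0) = 4
r[3] = max(2+4, 3+2, 5+0) = 6
r[4] = max(2+6, 3+4, 5+2, 10+0) = 10
r[5] = max(2+10, 3+6, 5+4, 10+2, 7+0) = 12
r[6] = max(2+12, 3+10, 5+6, 10+4, 7+2, 16+0) = 16
r[7] = max(2+16, 3+12, 5+10, …, 16+2, 22+0) = 22
r[8] = max(2+22, 3+16, 5+12, …, 22+2, 24+0) = 24
r[9] = max(2+24, 3+22, 5+16, …, 24+2, 25+0) = 26
r[10] = max(2+26, 3+24, 5+22, …, 25+2, 17+0) = 28
Maximum revenue is 28.
Now minimize piece count subject to staying optimal: for each k, pieces[k] = 1 + min over i with p[i]+r[k−i]=r[k] of pieces[k−i].
pieces[7] = 1
pieces[8] = 1
pieces[9] = 2
pieces[10] = 3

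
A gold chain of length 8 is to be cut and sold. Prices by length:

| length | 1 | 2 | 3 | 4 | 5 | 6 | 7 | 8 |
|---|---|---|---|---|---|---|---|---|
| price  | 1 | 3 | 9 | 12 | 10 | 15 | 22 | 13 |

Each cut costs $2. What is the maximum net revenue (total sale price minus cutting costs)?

22

Consider every possible first cut. r[k] is the best of p[i]+r[k−i] over all sellable i≤k, charging 2 whenever i<k.
r[1] = 1
r[2] = max(1+1-2, 3+0) = 3
r[3] = max(1+3-2, 3+1-2, 9+0) = 9
r[4] = max(1+9-2, 3+3-2, 9+1-2, 12+0) = 12
r[5] = max(1+12-2, 3+9-2, 9+3-2, 12+1-2, 10+0) = 11
r[6] = max(1+11-2, 3+12-2, 9+9-2, 12+3-2, 10+1-2, 15+0) = 16
r[7] = max(1+16-2, 3+11-2, 9+12-2, …, 15+1-2, 22+0) = 22
r[8] = max(1+22-2, 3+16-2, 9+11-2, …, 22+1-2, 13+0) = 22
One optimal plan: pieces 4 + 4 (1 cut) → $24 − $2 = $22.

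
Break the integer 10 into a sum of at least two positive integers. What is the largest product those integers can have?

36

Define f[k] = max over 1≤i<k of i · max(k−i, f[k−i]); the inner max lets the remainder stay uncut if that's better.
Small cases: f[2]=1, f[3]=2, f[4]=4.
f[5] = max(1*4, 2*3, 3*2, 4*1) = 6
f[6] = max(1*6, 2*4, 3*3, 4*2, 5*1) = 9
f[7] = max(1*9, 2*6, 3*4, 4*3, 5*2, 6*1) = 12
f[8] = max(1*12, 2*9, 3*6, …, 6*2, 7*1) = 18
f[9] = max(1*18, 2*12, 3*9, …, 7*2, 8*1) = 27
f[10] = max(1*27, 2*18, 3*12, …, 8*2, 9*1) = 36
One optimal split: 3 + 3 + 2 + 2; product 3*3*2*2 = 36.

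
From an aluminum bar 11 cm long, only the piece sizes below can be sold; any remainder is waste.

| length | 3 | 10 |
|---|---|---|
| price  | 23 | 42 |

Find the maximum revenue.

Consider every possible first cut. f[k] is the best of p[i]+f[k−i] over all sellable i≤k.
f[1] = 0
f[2] = 0
f[3] = 23
f[4] = 23
f[5] = 23
f[6] = 46  (first piece 3, then f[3]=23)
f[7] = 46
f[8] = 46
f[9] = 69  (first piece 3, then f[6]=46)
f[10] = max(23+46, 42+0) = 69
f[11] = max(23+46, 42+0) = 69
One optimal cutting: pieces 3 + 3 + 3 with 2 cm of scrap → $69.

69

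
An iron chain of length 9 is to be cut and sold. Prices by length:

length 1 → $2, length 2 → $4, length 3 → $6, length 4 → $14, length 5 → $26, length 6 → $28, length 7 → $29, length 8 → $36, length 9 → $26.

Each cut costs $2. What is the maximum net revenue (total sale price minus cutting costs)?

38

Build net[k] bottom-up: net[k] = max over allowed piece i of (p[i] + net[k−i]) − 2 per cut.
net[1] = 2
net[2] = max(2+2-2, 4+0) = 4
net[3] = max(2+4-2, 4+2-2, 6+0) = 6
net[4] = max(2+6-2, 4+4-2, 6+2-2, 14+0) = 14
net[5] = max(2+14-2, 4+6-2, 6+4-2, 14+2-2, 26+0) = 26
net[6] = max(2+26-2, 4+14-2, 6+6-2, 14+4-2, 26+2-2, 28+0) = 28
net[7] = max(2+28-2, 4+26-2, 6+14-2, …, 28+2-2, 29+0) = 29
net[8] = max(2+29-2, 4+28-2, 6+26-2, …, 29+2-2, 36+0) = 36
net[9] = max(2+36-2, 4+29-2, 6+28-2, …, 36+2-2, 26+0) = 38
One optimal plan: pieces 5 + 4 (1 cut) → $40 − $2 = $38.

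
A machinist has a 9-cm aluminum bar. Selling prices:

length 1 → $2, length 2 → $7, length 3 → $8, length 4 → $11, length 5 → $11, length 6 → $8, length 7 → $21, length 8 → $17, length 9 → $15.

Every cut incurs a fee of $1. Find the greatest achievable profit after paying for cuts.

27

Let r[k] be the best obtainable value from length k. For each k, try every first piece i and keep the best of price[i] + r[k−i] minus the 1 cut fee when i<k.
r[1] = 2
r[2] = max(2+2-1, 7+0) = 7
r[3] = max(2+7-1, 7+2-1, 8+0) = 8
r[4] = max(2+8-1, 7+7-1, 8+2-1, 11+0) = 13
r[5] = max(2+13-1, 7+8-1, 8+7-1, 11+2-1, 11+0) = 14
r[6] = max(2+14-1, 7+13-1, 8+8-1, 11+7-1, 11+2-1, 8+0) = 19
r[7] = max(2+19-1, 7+14-1, 8+13-1, …, 8+2-1, 21+0) = 21
r[8] = max(2+21-1, 7+19-1, 8+14-1, …, 21+2-1, 17+0) = 25
r[9] = max(2+25-1, 7+21-1, 8+19-1, …, 17+2-1, 15+0) = 27
One optimal plan: pieces 7 + 2 (1 cut) → $28 − $1 = $27.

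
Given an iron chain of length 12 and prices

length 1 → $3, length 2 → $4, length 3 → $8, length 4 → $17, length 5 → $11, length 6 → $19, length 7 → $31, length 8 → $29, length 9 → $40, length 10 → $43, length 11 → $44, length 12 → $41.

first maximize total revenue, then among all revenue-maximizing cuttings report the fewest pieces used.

Build r[k] bottom-up: r[k] = max over allowed piece i of (p[i] + r[k−i]).
r[1] = 3
r[2] = max(3+3, 4+0) = 6
r[3] = max(3+6, 4+3, 8+0) = 9
r[4] = max(3+9, 4+6, 8+3, 17+0) = 17
r[5] = max(3+17, 4+9, 8+6, 17+3, 11+0) = 20
r[6] = max(3+20, 4+17, 8+9, 17+6, 11+3, 19+0) = 23
r[7] = max(3+23, 4+20, 8+17, …, 19+3, 31+0) = 31
r[8] = max(3+31, 4+23, 8+20, …, 31+3, 29+0) = 34
r[9] = max(3+34, 4+31, 8+23, …, 29+3, 40+0) = 40
r[10] = max(3+40, 4+34, 8+31, …, 40+3, 43+0) = 43
r[11] = max(3+43, 4+40, 8+34, …, 43+3, 44+0) = 48
r[12] = max(3+48, 4+43, 8+40, …, 44+3, 41+0) = 51
Maximum revenue is $51.
Now minimize piece count subject to staying optimal: for each k, pieces[k] = 1 + min over i with p[i]+r[k−i]=r[k] of pieces[k−i].
pieces[9] = 1
pieces[10] = 1
pieces[11] = 2
pieces[12] = 3

3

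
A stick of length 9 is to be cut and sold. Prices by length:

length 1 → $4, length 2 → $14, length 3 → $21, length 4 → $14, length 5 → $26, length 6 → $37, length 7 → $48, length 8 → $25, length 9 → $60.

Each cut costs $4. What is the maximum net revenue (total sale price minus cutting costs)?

Build r[k] bottom-up: r[k] = max over allowed piece i of (p[i] + r[k−i]) − 4 per cut.
r[1] = 4
r[2] = 14
r[3] = 21
r[4] = 24  (first piece 2, then r[2]=14)
r[5] = 31  (first piece 2, then r[3]=21)
r[6] = 38  (first piece 3, then r[3]=21)
r[7] = 48
r[8] = 48  (first piece 1, then r[7]=48)
r[9] = 60
Best is to make no cuts and sell whole for $60.

60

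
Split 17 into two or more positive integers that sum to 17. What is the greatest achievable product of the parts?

486

Let P[k] be the best product for length k (with at least one cut). For each first piece i, the rest contributes max(k−i, P[k−i]).
P[2] = 1×max(1,0) = 1×1 = 1
P[3] = max(1×2, 2×1) = 2
P[4] = max(1×3, 2×2, 3×1) = 4
P[5] = max(1×4, 2×3, 3×2, 4×1) = 6
P[6] = max(1×6, 2×4, 3×3, 4×2, 5×1) = 9
P[7] = max(1×9, 2×6, 3×4, 4×3, 5×2, 6×1) = 12
P[8] = max(1×12, 2×9, 3×6, …, 6×2, 7×1) = 18
P[9] = max(1×18, 2×12, 3×9, …, 7×2, 8×1) = 27
P[10] = max(1×27, 2×18, 3×12, …, 8×2, 9×1) = 36
P[11] = max(1×36, 2×27, 3×18, …, 9×2, 10×1) = 54
P[12] = max(1×54, 2×36, 3×27, …, 10×2, 11×1) = 81
P[13] = max(1×81, 2×54, 3×36, …, 11×2, 12×1) = 108
P[14] = max(1×108, 2×81, 3×54, …, 12×2, 13×1) = 162
P[15] = max(1×162, 2×108, 3×81, …, 13×2, 14×1) = 243
P[16] = max(1×243, 2×162, 3×108, …, 14×2, 15×1) = 324
P[17] = max(1×324, 2×243, 3×162, …, 15×2, 16×1) = 486
One optimal split: 3 + 3 + 3 + 3 + 3 + 2; product 3×3×3×3×3×2 = 486.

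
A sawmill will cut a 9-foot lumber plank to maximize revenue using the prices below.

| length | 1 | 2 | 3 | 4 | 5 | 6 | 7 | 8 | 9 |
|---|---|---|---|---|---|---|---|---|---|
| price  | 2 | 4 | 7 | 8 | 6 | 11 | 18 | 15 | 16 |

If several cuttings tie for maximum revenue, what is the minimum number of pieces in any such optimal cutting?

Build r[k] bottom-up: r[k] = max over allowed piece i of (p[i] + r[k−i]).
r[1] = 2
r[2] = 4  (first piece 1, then r[1]=2)
r[3] = 7
r[4] = 9  (first piece 1, then r[3]=7)
r[5] = 11  (first piece 1, then r[4]=9)
r[6] = 14  (first piece 3, then r[3]=7)
r[7] = 18
r[8] = 20  (first piece 1, then r[7]=18)
r[9] = 22  (first piece 1, then r[8]=20)
Maximum revenue is $22.
Now minimize piece count subject to staying optimal: for each k, pieces[k] = 1 + min over i with p[i]+r[k−i]=r[k] of pieces[k−i].
pieces[6] = 2
pieces[7] = 1
pieces[8] = 2
pieces[9] = 2

2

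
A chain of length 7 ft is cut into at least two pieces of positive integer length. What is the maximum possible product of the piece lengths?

12

Define prod[k] = max over 1≤i<k of i · max(k−i, prod[k−i]); the inner max lets the remainder stay uncut if that's better.
prod[2] = 1·max(1,0) = 1·1 = 1
prod[3] = max(1·2, 2·1) = 2
prod[4] = max(1·3, 2·2, 3·1) = 4
prod[5] = max(1·4, 2·3, 3·2, 4·1) = 6
prod[6] = max(1·6, 2·4, 3·3, 4·2, 5·1) = 9
prod[7] = max(1·9, 2·6, 3·4, 4·3, 5·2, 6·1) = 12
One optimal split: 3 + 2 + 2; product 3·2·2 = 12.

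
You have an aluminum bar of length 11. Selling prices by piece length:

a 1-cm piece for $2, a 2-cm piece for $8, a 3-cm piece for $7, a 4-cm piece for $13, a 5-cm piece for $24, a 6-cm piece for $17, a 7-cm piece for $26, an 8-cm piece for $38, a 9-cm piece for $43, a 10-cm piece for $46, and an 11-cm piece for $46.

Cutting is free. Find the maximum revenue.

51

Build best[k] bottom-up: best[k] = max over allowed piece i of (p[i] + best[k−i]).
best[1] = 2
best[2] = max(2+2, 8+0) = 8
best[3] = max(2+8, 8+2, 7+0) = 10
best[4] = max(2+10, 8+8, 7+2, 13+0) = 16
best[5] = max(2+16, 8+10, 7+8, 13+2, 24+0) = 24
best[6] = max(2+24, 8+16, 7+10, 13+8, 24+2, 17+0) = 26
best[7] = max(2+26, 8+24, 7+16, …, 17+2, 26+0) = 32
best[8] = max(2+32, 8+26, 7+24, …, 26+2, 38+0) = 38
best[9] = max(2+38, 8+32, 7+26, …, 38+2, 43+0) = 43
best[10] = max(2+43, 8+38, 7+32, …, 43+2, 46+0) = 48
best[11] = max(2+48, 8+43, 7+38, …, 46+2, 46+0) = 51
One optimal cutting: 9 + 2 → $43 + $8 = $51.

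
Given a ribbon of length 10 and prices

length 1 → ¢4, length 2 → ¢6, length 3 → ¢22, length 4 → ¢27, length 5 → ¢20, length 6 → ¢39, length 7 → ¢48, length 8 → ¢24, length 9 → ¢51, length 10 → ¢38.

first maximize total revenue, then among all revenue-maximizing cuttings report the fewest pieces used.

Let r[k] be the best obtainable value from length k. For each k, try every first piece i and keep the best of price[i] + r[k−i].
r[1] = 4
r[2] = max(4+4, 6+0) = 8
r[3] = max(4+8, 6+4, 22+0) = 22
r[4] = max(4+22, 6+8, 22+4, 27+0) = 27
r[5] = max(4+27, 6+22, 22+8, 27+4, 20+0) = 31
r[6] = max(4+31, 6+27, 22+22, 27+8, 20+4, 39+0) = 44
r[7] = max(4+44, 6+31, 22+27, …, 39+4, 48+0) = 49
r[8] = max(4+49, 6+44, 22+31, …, 48+4, 24+0) = 54
r[9] = max(4+54, 6+49, 22+44, …, 24+4, 51+0) = 66
r[10] = max(4+66, 6+54, 22+49, …, 51+4, 38+0) = 71
Maximum revenue is ¢71.
Now minimize piece count subject to staying optimal: for each k, pieces[k] = 1 + min over i with p[i]+r[k−i]=r[k] of pieces[k−i].
pieces[7] = 2
pieces[8] = 2
pieces[9] = 3
pieces[10] = 3

3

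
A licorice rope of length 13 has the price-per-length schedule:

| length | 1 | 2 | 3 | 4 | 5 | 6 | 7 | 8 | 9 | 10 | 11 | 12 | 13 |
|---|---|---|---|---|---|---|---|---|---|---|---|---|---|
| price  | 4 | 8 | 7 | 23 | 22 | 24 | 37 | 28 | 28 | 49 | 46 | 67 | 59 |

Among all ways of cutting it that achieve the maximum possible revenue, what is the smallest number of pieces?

4

Build r[k] bottom-up: r[k] = max over allowed piece i of (p[i] + r[k−i]).
r[1] = 4
r[2] = 8  (first piece 1, then r[1]=4)
r[3] = 12  (first piece 1, then r[2]=8)
r[4] = 23
r[5] = 27  (first piece 1, then r[4]=23)
r[6] = 31  (first piece 1, then r[5]=27)
r[7] = 37
r[8] = 46  (first piece 4, then r[4]=23)
r[9] = 50  (first piece 1, then r[8]=46)
r[10] = 54  (first piece 1, then r[9]=50)
r[11] = 60  (first piece 4, then r[7]=37)
r[12] = 69  (first piece 4, then r[8]=46)
r[13] = 73  (first piece 1, then r[12]=69)
Maximum revenue is ¢73.
Now minimize piece count subject to staying optimal: for each k, pieces[k] = 1 + min over i with p[i]+r[k−i]=r[k] of pieces[k−i].
pieces[10] = 3
pieces[11] = 2
pieces[12] = 3
pieces[13] = 4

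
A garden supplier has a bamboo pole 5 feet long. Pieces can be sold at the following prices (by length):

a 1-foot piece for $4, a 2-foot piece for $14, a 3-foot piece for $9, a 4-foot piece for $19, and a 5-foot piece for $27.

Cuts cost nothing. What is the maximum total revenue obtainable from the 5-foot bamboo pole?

32

Build r[k] bottom-up: r[k] = max over allowed piece i of (p[i] + r[k−i]).
r[1] = 4
r[2] = max(4+4, 14+0) = 14
r[3] = max(4+14, 14+4, 9+0) = 18
r[4] = max(4+18, 14+14, 9+4, 19+0) = 28
r[5] = max(4+28, 14+18, 9+14, 19+4, 27+0) = 32
One optimal cutting: 2 + 2 + 1 → $14 + $14 + $4 = $32.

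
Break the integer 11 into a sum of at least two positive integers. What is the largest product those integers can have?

Define g[k] = max over 1≤i<k of i · max(k−i, g[k−i]); the inner max lets the remainder stay uncut if that's better.
g[2] = 1×max(1,0) = 1×1 = 1
g[3] = 1×max(2,1) = 1×2 = 2
g[4] = 2×max(2,1) = 2×2 = 4
g[5] = 2×max(3,2) = 2×3 = 6
g[6] = 3×max(3,2) = 3×3 = 9
g[7] = 2×max(5,6) = 2×6 = 12
g[8] = 2×max(6,9) = 2×9 = 18
g[9] = 3×max(6,9) = 3×9 = 27
g[10] = 2×max(8,18) = 2×18 = 36
g[11] = 2×max(9,27) = 2×27 = 54
One optimal split: 3 + 3 + 3 + 2; product 3×3×3×2 = 54.

54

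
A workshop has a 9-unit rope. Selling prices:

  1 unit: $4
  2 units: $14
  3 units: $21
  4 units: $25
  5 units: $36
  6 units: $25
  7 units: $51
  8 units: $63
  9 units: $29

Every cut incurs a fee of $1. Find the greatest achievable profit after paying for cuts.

66

Build r[k] bottom-up: r[k] = max over allowed piece i of (p[i] + r[k−i]) − 1 per cut.
r[1] = 4
r[2] = 14
r[3] = 21
r[4] = 27  (first piece 2, then r[2]=14)
r[5] = 36
r[6] = 41  (first piece 3, then r[3]=21)
r[7] = 51
r[8] = 63
r[9] = 66  (first piece 1, then r[8]=63)
One optimal plan: pieces 8 + 1 (1 cut) → $67 − $1 = $66.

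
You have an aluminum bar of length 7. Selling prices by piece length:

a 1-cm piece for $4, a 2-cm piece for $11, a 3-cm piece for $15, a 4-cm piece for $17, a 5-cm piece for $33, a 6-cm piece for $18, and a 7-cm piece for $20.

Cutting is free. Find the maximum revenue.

44

Consider every possible first cut. R[k] is the best of p[i]+R[k−i] over all sellable i≤k.
R[1] = 4
R[2] = 11
R[3] = 15  (first piece 1, then R[2]=11)
R[4] = 22  (first piece 2, then R[2]=11)
R[5] = 33
R[6] = 37  (first piece 1, then R[5]=33)
R[7] = 44  (first piece 2, then R[5]=33)
One optimal cutting: 5 + 2 → $33 + $11 = $44.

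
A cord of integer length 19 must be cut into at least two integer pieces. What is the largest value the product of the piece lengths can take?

Let g[k] be the best product for length k (with at least one cut). For each first piece i, the rest contributes max(k−i, g[k−i]).
g[2] = 1·max(1,0) = 1·1 = 1
g[3] = 1·max(2,1) = 1·2 = 2
g[4] = 2·max(2,1) = 2·2 = 4
g[5] = 2·max(3,2) = 2·3 = 6
g[6] = 3·max(3,2) = 3·3 = 9
g[7] = 2·max(5,6) = 2·6 = 12
g[8] = 2·max(6,9) = 2·9 = 18
g[9] = 3·max(6,9) = 3·9 = 27
g[10] = 2·max(8,18) = 2·18 = 36
g[11] = 2·max(9,27) = 2·27 = 54
g[12] = 3·max(9,27) = 3·27 = 81
g[13] = 2·max(11,54) = 2·54 = 108
g[14] = 2·max(12,81) = 2·81 = 162
g[15] = 3·max(12,81) = 3·81 = 243
g[16] = 2·max(14,162) = 2·162 = 324
g[17] = 2·max(15,243) = 2·243 = 486
g[18] = 3·max(15,243) = 3·243 = 729
g[19] = 2·max(17,486) = 2·486 = 972
One optimal split: 3 + 3 + 3 + 3 + 3 + 2 + 2; product 3·3·3·3·3·2·2 = 972.

972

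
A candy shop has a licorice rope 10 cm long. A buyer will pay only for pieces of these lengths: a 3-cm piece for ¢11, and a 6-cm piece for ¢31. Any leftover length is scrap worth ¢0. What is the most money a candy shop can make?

42

Let best[k] be the best obtainable value from length k. For each k, try every first piece i and keep the best of price[i] + best[k−i].
best[1] = 0
best[2] = 0
best[3] = 11
best[4] = 11
best[5] = 11
best[6] = max(11+11, 31+0) = 31
best[7] = max(11+11, 31+0) = 31
best[8] = max(11+11, 31+0) = 31
best[9] = max(11+31, 31+11) = 42
best[10] = max(11+31, 31+11) = 42
One optimal cutting: pieces 6 + 3 with 1 cm of scrap → ¢42.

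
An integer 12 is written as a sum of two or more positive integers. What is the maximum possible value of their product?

Fill g[k] for k=2..12: at each k try every first piece i and multiply by the better of (k−i) uncut or g[k−i].
Small cases: g[2]=1, g[3]=2, g[4]=4, g[5]=6, g[6]=9.
g[7] = 2*max(5,6) = 2*6 = 12
g[8] = 2*max(6,9) = 2*9 = 18
g[9] = 3*max(6,9) = 3*9 = 27
g[10] = 2*max(8,18) = 2*18 = 36
g[11] = 2*max(9,27) = 2*27 = 54
g[12] = 3*max(9,27) = 3*27 = 81
One optimal split: 3 + 3 + 3 + 3; product 3*3*3*3 = 81.

81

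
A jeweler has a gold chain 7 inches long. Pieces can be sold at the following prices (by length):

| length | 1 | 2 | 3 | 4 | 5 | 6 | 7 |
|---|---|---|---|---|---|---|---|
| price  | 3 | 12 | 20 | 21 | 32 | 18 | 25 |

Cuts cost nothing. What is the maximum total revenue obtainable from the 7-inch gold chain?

44

Consider every possible first cut. R[k] is the best of p[i]+R[k−i] over all sellable i≤k.
R[1] = 3
R[2] = max(3+3, 12+0) = 12
R[3] = max(3+12, 12+3, 20+0) = 20
R[4] = max(3+20, 12+12, 20+3, 21+0) = 24
R[5] = max(3+24, 12+20, 20+12, 21+3, 32+0) = 32
R[6] = max(3+32, 12+24, 20+20, 21+12, 32+3, 18+0) = 40
R[7] = max(3+40, 12+32, 20+24, …, 18+3, 25+0) = 44
One optimal cutting: 3 + 2 + 2 → $20 + $12 + $12 = $44.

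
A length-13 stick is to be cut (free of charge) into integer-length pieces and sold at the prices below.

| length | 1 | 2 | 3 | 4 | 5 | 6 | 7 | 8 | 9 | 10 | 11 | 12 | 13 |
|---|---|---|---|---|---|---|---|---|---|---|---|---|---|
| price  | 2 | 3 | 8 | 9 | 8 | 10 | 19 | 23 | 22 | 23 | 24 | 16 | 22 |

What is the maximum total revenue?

Let best[k] be the best obtainable value from length k. For each k, try every first piece i and keep the best of price[i] + best[k−i].
best[1] = 2
best[2] = max(2+2, 3+0) = 4
best[3] = max(2+4, 3+2, 8+0) = 8
best[4] = max(2+8, 3+4, 8+2, 9+0) = 10
best[5] = max(2+10, 3+8, 8+4, 9+2, 8+0) = 12
best[6] = max(2+12, 3+10, 8+8, 9+4, 8+2, 10+0) = 16
best[7] = max(2+16, 3+12, 8+10, …, 10+2, 19+0) = 19
best[8] = max(2+19, 3+16, 8+12, …, 19+2, 23+0) = 23
best[9] = max(2+23, 3+19, 8+16, …, 23+2, 22+0) = 25
best[10] = max(2+25, 3+23, 8+19, …, 22+2, 23+0) = 27
best[11] = max(2+27, 3+25, 8+23, …, 23+2, 24+0) = 31
best[12] = max(2+31, 3+27, 8+25, …, 24+2, 16+0) = 33
best[13] = max(2+33, 3+31, 8+27, …, 16+2, 22+0) = 35
One optimal cutting: 8 + 3 + 1 + 1 → 23 + 8 + 2 + 2 = 35.

35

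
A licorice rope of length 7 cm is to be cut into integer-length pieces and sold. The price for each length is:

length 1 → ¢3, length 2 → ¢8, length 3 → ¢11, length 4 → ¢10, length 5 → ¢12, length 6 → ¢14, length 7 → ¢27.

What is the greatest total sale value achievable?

Consider every possible first cut. r[k] is the best of p[i]+r[k−i] over all sellable i≤k.
r[1] = 3
r[2] = max(3+3, 8+0) = 8
r[3] = max(3+8, 8+3, 11+0) = 11
r[4] = max(3+11, 8+8, 11+3, 10+0) = 16
r[5] = max(3+16, 8+11, 11+8, 10+3, 12+0) = 19
r[6] = max(3+19, 8+16, 11+11, 10+8, 12+3, 14+0) = 24
r[7] = max(3+24, 8+19, 11+16, …, 14+3, 27+0) = 27
One optimal cutting: 2 + 2 + 2 + 1 → ¢8 + ¢8 + ¢8 + ¢3 = ¢27.

27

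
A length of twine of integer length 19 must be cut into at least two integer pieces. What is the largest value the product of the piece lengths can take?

972

Let g[k] be the best product for length k (with at least one cut). For each first piece i, the rest contributes max(k−i, g[k−i]).
Small cases: g[2]=1, g[3]=2, g[4]=4, g[5]=6, g[6]=9, g[7]=12, g[8]=18, g[9]=27, g[10]=36, g[11]=54.
g[12] = max(1·54, 2·36, 3·27, …, 10·2, 11·1) = 81
g[13] = max(1·81, 2·54, 3·36, …, 11·2, 12·1) = 108
g[14] = max(1·108, 2·81, 3·54, …, 12·2, 13·1) = 162
g[15] = max(1·162, 2·108, 3·81, …, 13·2, 14·1) = 243
g[16] = max(1·243, 2·162, 3·108, …, 14·2, 15·1) = 324
g[17] = max(1·324, 2·243, 3·162, …, 15·2, 16·1) = 486
g[18] = max(1·486, 2·324, 3·243, …, 16·2, 17·1) = 729
g[19] = max(1·729, 2·486, 3·324, …, 17·2, 18·1) = 972
One optimal split: 3 + 3 + 3 + 3 + 3 + 2 + 2; product 3·3·3·3·3·2·2 = 972.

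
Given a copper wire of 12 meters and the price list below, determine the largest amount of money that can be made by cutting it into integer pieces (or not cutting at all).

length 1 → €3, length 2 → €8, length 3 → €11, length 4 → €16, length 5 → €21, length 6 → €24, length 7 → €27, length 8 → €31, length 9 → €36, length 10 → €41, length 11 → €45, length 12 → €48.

Build best[k] bottom-up: best[k] = max over allowed piece i of (p[i] + best[k−i]).
best[1] = 3
best[2] = 8
best[3] = 11  (first piece 1, then best[2]=8)
best[4] = 16  (first piece 2, then best[2]=8)
best[5] = 21
best[6] = 24  (first piece 1, then best[5]=21)
best[7] = 29  (first piece 2, then best[5]=21)
best[8] = 32  (first piece 1, then best[7]=29)
best[9] = 37  (first piece 2, then best[7]=29)
best[10] = 42  (first piece 5, then best[5]=21)
best[11] = 45  (first piece 1, then best[10]=42)
best[12] = 50  (first piece 2, then best[10]=42)
One optimal cutting: 5 + 5 + 2 → €21 + €21 + €8 = €50.

50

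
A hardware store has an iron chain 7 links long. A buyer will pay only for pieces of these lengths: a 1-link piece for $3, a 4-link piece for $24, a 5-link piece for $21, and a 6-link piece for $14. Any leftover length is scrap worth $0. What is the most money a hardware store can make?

Build f[k] bottom-up: f[k] = max over allowed piece i of (p[i] + f[k−i]).
f[1] = 3
f[2] = 6  (first piece 1, then f[1]=3)
f[3] = 9  (first piece 1, then f[2]=6)
f[4] = max(3+9, 24+0) = 24
f[5] = max(3+24, 24+3, 21+0) = 27
f[6] = max(3+27, 24+6, 21+3, 14+0) = 30
f[7] = max(3+30, 24+9, 21+6, 14+3) = 33
One optimal cutting: 4 + 1 + 1 + 1 → $33.

33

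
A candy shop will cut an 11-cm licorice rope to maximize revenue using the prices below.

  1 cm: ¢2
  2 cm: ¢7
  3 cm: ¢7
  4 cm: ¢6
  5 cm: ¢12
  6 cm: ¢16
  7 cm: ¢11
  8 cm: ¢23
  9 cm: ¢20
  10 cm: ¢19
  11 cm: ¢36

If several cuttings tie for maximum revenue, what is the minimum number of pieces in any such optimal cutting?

Let r[k] be the best obtainable value from length k. For each k, try every first piece i and keep the best of price[i] + r[k−i].
r[1] = 2
r[2] = max(2+2, 7+0) = 7
r[3] = max(2+7, 7+2, 7+0) = 9
r[4] = max(2+9, 7+7, 7+2, 6+0) = 14
r[5] = max(2+14, 7+9, 7+7, 6+2, 12+0) = 16
r[6] = max(2+16, 7+14, 7+9, 6+7, 12+2, 16+0) = 21
r[7] = max(2+21, 7+16, 7+14, …, 16+2, 11+0) = 23
r[8] = max(2+23, 7+21, 7+16, …, 11+2, 23+0) = 28
r[9] = max(2+28, 7+23, 7+21, …, 23+2, 20+0) = 30
r[10] = max(2+30, 7+28, 7+23, …, 20+2, 19+0) = 35
r[11] = max(2+35, 7+30, 7+28, …, 19+2, 36+0) = 37
Maximum revenue is ¢37.
Now minimize piece count subject to staying optimal: for each k, pieces[k] = 1 + min over i with p[i]+r[k−i]=r[k] of pieces[k−i].
pieces[8] = 4
pieces[9] = 5
pieces[10] = 5
pieces[11] = 6

6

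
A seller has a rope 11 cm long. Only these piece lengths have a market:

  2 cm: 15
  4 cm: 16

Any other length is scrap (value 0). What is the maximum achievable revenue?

Consider every possible first cut. r[k] is the best of p[i]+r[k−i] over all sellable i≤k.
r[1] = 0
r[2] = 15
r[3] = 15
r[4] = max(15+15, 16+0) = 30
r[5] = max(15+15, 16+0) = 30
r[6] = max(15+30, 16+15) = 45
r[7] = max(15+30, 16+15) = 45
r[8] = max(15+45, 16+30) = 60
r[9] = max(15+45, 16+30) = 60
r[10] = max(15+60, 16+45) = 75
r[11] = max(15+60, 16+45) = 75
One optimal cutting: pieces 2 + 2 + 2 + 2 + 2 with 1 cm of scrap → 75.

75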